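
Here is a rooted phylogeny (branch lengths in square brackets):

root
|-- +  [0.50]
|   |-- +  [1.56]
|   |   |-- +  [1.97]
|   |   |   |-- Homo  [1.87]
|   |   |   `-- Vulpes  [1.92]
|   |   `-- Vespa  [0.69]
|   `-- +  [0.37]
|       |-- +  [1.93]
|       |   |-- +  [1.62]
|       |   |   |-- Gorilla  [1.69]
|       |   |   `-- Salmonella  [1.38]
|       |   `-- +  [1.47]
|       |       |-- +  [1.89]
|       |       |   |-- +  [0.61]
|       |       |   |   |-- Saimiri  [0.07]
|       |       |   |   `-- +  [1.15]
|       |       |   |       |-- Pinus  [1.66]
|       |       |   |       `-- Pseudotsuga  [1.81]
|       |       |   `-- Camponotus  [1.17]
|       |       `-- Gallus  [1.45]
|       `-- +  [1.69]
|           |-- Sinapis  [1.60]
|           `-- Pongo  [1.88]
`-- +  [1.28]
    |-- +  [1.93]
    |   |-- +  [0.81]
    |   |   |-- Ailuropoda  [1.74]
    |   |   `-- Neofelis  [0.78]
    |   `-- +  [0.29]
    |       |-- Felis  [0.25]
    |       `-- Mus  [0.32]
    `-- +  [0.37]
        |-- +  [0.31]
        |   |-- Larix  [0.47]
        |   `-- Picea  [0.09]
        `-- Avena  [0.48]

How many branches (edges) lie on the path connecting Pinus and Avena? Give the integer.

The MRCA of Pinus and Avena is the root of the tree.
From Pinus up to that node: 8 branches. From Avena up to the same node: 3 branches. Total: 8 + 3 = 11.

11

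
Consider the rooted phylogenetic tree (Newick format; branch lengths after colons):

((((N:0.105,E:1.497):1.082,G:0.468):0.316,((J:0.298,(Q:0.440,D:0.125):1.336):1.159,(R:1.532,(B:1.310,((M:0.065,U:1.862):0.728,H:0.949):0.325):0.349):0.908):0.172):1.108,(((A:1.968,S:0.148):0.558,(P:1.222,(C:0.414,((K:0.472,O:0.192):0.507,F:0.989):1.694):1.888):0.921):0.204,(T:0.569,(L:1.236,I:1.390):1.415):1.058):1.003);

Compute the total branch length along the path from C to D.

The path runs C → … → MRCA → … → D; the MRCA is the root of the tree.
Branch lengths along that path: 0.414 + 1.888 + 0.921 + 0.204 + 1.003 + 1.108 + 0.172 + 1.159 + 1.336 + 0.125 = 8.330.

8.330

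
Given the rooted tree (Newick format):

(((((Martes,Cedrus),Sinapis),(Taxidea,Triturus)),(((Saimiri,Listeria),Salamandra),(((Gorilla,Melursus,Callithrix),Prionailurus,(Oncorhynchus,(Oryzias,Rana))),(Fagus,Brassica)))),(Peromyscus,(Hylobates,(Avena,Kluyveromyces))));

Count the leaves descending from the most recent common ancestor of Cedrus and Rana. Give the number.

17

The MRCA of Cedrus and Rana is the node subtending ((((Martes,Cedrus),Sinapis),(Taxidea,Triturus)),(((Saimiri,Listeria),Salamandra),(((Gorilla,Melursus,Callithrix),Prionailurus,(Oncorhynchus,(Oryzias,Rana))),(Fagus,Brassica)))).
That clade contains 17 terminal taxa: Brassica, Callithrix, Cedrus, Fagus, Gorilla, Listeria, Martes, Melursus, Oncorhynchus, Oryzias, Prionailurus, Rana, Saimiri, Salamandra, Sinapis, Taxidea, Triturus.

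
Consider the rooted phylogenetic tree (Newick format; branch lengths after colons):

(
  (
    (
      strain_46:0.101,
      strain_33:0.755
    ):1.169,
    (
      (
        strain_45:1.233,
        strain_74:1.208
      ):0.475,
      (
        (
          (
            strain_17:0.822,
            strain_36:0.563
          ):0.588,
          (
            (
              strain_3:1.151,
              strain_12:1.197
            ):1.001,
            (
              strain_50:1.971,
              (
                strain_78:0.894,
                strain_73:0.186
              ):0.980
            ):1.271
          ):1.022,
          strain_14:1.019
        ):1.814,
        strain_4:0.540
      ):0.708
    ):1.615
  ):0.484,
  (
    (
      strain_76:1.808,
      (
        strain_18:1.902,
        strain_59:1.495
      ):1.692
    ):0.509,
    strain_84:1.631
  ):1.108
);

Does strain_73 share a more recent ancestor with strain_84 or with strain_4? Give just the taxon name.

strain_4

The MRCA of strain_73 and strain_4 subtends (((strain_17,strain_36),((strain_3,strain_12),(strain_50,(strain_78,strain_73))),strain_14),strain_4) (9 taxa).
The MRCA of strain_73 and strain_84 is the root, subtending the entire tree (17 taxa).
The first is nested inside the second, so strain_73 shares a more recent common ancestor with strain_4.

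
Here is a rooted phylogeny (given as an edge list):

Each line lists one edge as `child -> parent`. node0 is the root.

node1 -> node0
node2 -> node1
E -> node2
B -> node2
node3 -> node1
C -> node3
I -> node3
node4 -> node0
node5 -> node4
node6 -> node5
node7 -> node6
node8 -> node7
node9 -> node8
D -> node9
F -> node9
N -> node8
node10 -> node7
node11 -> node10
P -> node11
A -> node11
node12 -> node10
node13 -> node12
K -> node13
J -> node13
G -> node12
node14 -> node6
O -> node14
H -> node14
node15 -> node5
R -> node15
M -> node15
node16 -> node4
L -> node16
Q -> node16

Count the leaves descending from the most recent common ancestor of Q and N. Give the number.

The MRCA of Q and N is the node subtending ((((((D,F),N),((P,A),((K,J),G))),(O,H)),(R,M)),(L,Q)).
That clade contains 14 terminal taxa: A, D, F, G, H, J, K, L, M, N, O, P, Q, R.

14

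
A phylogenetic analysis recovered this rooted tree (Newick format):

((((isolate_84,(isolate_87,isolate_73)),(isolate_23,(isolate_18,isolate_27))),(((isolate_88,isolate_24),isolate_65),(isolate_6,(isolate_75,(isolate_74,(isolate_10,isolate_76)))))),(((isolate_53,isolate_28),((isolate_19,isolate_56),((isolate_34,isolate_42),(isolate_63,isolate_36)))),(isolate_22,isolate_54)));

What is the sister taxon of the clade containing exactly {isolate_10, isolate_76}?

The clade containing exactly {isolate_10, isolate_76} attaches to the tree at the node subtending (isolate_74,(isolate_10,isolate_76)).
The other lineage descending from that same node — the sister group — is the single tip isolate_74.

isolate_74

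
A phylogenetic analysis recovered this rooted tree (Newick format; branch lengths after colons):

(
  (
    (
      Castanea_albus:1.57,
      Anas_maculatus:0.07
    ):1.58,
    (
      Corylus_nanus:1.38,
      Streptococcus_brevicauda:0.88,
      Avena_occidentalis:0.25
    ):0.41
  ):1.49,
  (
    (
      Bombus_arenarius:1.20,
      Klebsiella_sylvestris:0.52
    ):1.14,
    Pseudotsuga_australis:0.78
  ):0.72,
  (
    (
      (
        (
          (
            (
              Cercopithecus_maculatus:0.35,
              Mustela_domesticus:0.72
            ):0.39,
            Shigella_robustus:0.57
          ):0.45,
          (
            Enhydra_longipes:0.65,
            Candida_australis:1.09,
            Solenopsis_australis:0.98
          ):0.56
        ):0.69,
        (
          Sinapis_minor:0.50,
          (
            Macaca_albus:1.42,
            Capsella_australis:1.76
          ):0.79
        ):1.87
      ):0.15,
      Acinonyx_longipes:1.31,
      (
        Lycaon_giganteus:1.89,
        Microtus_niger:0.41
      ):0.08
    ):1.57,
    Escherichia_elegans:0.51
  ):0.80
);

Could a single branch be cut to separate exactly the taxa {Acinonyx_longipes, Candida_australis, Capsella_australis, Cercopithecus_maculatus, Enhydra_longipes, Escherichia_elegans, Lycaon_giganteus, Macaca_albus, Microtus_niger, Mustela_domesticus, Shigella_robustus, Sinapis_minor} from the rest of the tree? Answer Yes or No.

The MRCA of the listed taxa subtends ((((((Cercopithecus_maculatus,Mustela_domesticus),Shigella_robustus),(Enhydra_longipes,Candida_australis,Solenopsis_australis)),(Sinapis_minor,(Macaca_albus,Capsella_australis))),Acinonyx_longipes,(Lycaon_giganteus,Microtus_niger)),Escherichia_elegans).
That clade also contains Solenopsis_australis, which is not in the proposed group, so the group is not monophyletic.

No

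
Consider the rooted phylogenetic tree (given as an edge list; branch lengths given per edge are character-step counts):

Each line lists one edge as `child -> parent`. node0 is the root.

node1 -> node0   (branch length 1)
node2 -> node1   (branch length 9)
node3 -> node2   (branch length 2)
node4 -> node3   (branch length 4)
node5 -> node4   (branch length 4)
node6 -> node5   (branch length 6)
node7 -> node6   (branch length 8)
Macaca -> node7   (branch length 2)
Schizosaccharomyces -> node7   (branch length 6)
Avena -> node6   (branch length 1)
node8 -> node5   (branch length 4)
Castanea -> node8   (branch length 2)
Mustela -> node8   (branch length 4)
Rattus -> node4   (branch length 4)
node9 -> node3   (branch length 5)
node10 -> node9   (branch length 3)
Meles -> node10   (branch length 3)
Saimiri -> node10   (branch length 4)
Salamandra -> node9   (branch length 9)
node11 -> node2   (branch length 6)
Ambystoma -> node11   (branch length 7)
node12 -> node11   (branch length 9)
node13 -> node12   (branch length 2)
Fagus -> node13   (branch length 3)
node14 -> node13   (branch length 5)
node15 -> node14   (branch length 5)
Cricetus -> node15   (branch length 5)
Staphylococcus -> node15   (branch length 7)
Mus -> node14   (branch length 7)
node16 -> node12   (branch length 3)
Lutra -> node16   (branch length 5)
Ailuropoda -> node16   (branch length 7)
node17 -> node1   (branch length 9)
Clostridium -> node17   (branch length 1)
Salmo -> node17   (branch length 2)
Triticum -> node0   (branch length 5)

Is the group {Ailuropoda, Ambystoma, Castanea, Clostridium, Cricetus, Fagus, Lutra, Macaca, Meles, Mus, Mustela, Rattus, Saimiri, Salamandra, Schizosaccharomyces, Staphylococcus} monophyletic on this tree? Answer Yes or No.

No

The MRCA of the listed taxa subtends (((((((Macaca,Schizosaccharomyces),Avena),(Castanea,Mustela)),Rattus),((Meles,Saimiri),Salamandra)),(Ambystoma,((Fagus,((Cricetus,Staphylococcus),Mus)),(Lutra,Ailuropoda)))),(Clostridium,Salmo)).
That clade also contains Avena, Salmo, which are not in the proposed group, so the group is not monophyletic.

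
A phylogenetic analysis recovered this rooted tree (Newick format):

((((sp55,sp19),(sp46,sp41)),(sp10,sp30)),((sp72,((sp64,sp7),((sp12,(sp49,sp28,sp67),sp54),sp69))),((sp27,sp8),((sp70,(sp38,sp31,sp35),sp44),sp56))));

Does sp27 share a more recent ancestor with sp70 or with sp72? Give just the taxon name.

sp70

The MRCA of sp27 and sp70 subtends ((sp27,sp8),((sp70,(sp38,sp31,sp35),sp44),sp56)) (8 taxa).
The MRCA of sp27 and sp72 subtends ((sp72,((sp64,sp7),((sp12,(sp49,sp28,sp67),sp54),sp69))),((sp27,sp8),((sp70,(sp38,sp31,sp35),sp44),sp56))) (17 taxa).
The first is nested inside the second, so sp27 shares a more recent common ancestor with sp70.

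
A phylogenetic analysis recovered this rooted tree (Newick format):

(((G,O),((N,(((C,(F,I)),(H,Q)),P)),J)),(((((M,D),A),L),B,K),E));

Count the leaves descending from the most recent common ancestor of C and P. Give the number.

6

The MRCA of C and P is the node subtending (((C,(F,I)),(H,Q)),P).
That clade contains 6 terminal taxa: C, F, H, I, P, Q.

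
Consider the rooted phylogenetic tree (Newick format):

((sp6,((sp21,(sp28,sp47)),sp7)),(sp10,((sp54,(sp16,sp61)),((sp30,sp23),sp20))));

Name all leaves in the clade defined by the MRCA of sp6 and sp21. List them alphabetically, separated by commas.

sp21, sp28, sp47, sp6, sp7

Tracing sp6: it sits inside (sp6,((sp21,(sp28,sp47)),sp7)).
Tracing sp21: it sits inside (sp21,(sp28,sp47)).
The smallest clade enclosing both is (sp6,((sp21,(sp28,sp47)),sp7)); the answer is its 5 terminal taxa in alphabetical order.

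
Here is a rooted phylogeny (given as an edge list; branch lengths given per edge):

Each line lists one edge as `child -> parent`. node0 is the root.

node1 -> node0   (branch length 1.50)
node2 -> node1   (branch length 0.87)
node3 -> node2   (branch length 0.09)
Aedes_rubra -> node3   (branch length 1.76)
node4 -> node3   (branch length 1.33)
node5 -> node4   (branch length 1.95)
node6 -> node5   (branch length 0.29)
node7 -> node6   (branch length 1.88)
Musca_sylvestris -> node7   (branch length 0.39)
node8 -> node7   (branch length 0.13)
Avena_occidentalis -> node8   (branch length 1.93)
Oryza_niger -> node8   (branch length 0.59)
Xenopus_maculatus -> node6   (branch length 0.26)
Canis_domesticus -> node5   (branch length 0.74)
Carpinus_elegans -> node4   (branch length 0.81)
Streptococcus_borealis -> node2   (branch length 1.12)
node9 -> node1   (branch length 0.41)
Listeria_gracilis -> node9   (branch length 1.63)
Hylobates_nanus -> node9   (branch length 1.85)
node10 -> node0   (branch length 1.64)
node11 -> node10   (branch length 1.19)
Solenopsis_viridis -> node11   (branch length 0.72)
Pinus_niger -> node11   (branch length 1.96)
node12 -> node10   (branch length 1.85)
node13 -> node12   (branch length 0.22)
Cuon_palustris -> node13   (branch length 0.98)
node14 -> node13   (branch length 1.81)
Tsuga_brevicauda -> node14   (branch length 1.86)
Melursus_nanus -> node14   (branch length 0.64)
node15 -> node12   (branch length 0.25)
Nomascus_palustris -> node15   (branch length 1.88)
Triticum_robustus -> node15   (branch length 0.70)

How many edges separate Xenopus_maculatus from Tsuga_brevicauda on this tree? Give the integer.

12

The MRCA of Xenopus_maculatus and Tsuga_brevicauda is the root of the tree.
From Xenopus_maculatus up to that node: 7 branches. From Tsuga_brevicauda up to the same node: 5 branches. Total: 7 + 5 = 12.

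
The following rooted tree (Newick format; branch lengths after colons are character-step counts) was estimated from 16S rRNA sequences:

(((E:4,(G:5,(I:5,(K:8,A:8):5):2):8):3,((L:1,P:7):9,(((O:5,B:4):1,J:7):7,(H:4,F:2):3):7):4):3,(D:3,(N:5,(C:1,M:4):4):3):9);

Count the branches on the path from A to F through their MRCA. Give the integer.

9

The MRCA of A and F is the node subtending ((E,(G,(I,(K,A)))),((L,P),(((O,B),J),(H,F)))).
From A up to that node: 5 branches. From F up to the same node: 4 branches. Total: 5 + 4 = 9.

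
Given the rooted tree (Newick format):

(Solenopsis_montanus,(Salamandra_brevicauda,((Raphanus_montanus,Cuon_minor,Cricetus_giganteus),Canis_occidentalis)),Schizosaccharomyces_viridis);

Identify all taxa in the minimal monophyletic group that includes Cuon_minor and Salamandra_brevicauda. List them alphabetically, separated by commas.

Tracing Cuon_minor: it sits inside (Raphanus_montanus,Cuon_minor,Cricetus_giganteus).
Tracing Salamandra_brevicauda: it sits inside (Salamandra_brevicauda,((Raphanus_montanus,Cuon_minor,Cricetus_giganteus),Canis_occidentalis)).
The smallest clade enclosing both is (Salamandra_brevicauda,((Raphanus_montanus,Cuon_minor,Cricetus_giganteus),Canis_occidentalis)); the answer is its 5 terminal taxa in alphabetical order.

Canis_occidentalis, Cricetus_giganteus, Cuon_minor, Raphanus_montanus, Salamandra_brevicauda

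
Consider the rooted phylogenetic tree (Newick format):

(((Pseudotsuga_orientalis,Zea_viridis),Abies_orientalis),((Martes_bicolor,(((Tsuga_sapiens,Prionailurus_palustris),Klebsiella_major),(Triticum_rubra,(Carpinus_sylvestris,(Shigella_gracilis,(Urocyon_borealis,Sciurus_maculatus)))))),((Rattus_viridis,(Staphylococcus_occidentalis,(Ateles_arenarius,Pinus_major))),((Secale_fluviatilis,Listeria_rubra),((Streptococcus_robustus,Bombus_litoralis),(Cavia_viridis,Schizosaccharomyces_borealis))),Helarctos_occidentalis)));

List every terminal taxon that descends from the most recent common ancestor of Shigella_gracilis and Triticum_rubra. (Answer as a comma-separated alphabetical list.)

Carpinus_sylvestris, Sciurus_maculatus, Shigella_gracilis, Triticum_rubra, Urocyon_borealis

Tracing Shigella_gracilis: it sits inside (Shigella_gracilis,(Urocyon_borealis,Sciurus_maculatus)).
Tracing Triticum_rubra: it sits inside (Triticum_rubra,(Carpinus_sylvestris,(Shigella_gracilis,(Urocyon_borealis,Sciurus_maculatus)))).
The smallest clade enclosing both is (Triticum_rubra,(Carpinus_sylvestris,(Shigella_gracilis,(Urocyon_borealis,Sciurus_maculatus)))); the answer is its 5 terminal taxa in alphabetical order.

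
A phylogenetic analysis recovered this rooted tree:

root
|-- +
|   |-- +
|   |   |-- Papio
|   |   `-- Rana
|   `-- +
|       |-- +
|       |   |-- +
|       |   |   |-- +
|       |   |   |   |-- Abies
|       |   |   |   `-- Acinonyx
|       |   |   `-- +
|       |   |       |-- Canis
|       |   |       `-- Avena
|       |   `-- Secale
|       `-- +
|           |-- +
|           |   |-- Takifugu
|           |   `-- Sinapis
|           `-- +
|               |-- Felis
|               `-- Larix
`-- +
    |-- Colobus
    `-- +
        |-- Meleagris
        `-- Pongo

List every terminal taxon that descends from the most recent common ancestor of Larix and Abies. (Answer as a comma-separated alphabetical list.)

Abies, Acinonyx, Avena, Canis, Felis, Larix, Secale, Sinapis, Takifugu

Tracing Larix: it sits inside (Felis,Larix).
Tracing Abies: it sits inside (Abies,Acinonyx).
The smallest clade enclosing both is ((((Abies,Acinonyx),(Canis,Avena)),Secale),((Takifugu,Sinapis),(Felis,Larix))); the answer is its 9 terminal taxa in alphabetical order.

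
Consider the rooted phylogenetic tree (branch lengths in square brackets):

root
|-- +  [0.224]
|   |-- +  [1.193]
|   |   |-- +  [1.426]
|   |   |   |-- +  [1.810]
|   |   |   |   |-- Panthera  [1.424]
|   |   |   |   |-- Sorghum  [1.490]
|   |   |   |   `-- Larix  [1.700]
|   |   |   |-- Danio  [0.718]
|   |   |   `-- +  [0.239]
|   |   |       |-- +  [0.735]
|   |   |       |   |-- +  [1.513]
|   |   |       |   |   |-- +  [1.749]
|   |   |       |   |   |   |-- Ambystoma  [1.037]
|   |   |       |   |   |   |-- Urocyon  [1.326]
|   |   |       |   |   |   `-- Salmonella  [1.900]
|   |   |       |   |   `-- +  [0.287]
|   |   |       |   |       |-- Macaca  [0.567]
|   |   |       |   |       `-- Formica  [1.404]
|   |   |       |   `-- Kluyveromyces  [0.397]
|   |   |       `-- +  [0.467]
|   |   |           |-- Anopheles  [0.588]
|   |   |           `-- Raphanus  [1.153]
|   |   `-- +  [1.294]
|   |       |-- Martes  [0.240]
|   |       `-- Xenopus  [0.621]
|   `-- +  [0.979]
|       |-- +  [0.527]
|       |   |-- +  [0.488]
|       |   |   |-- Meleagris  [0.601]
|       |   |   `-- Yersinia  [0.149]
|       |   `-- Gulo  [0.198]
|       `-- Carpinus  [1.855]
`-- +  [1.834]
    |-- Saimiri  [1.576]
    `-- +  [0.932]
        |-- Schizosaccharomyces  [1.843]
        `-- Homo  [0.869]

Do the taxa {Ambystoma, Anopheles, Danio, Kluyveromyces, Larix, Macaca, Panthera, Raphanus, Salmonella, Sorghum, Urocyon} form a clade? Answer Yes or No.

No

The MRCA of the listed taxa subtends ((Panthera,Sorghum,Larix),Danio,((((Ambystoma,Urocyon,Salmonella),(Macaca,Formica)),Kluyveromyces),(Anopheles,Raphanus))).
That clade also contains Formica, which is not in the proposed group, so the group is not monophyletic.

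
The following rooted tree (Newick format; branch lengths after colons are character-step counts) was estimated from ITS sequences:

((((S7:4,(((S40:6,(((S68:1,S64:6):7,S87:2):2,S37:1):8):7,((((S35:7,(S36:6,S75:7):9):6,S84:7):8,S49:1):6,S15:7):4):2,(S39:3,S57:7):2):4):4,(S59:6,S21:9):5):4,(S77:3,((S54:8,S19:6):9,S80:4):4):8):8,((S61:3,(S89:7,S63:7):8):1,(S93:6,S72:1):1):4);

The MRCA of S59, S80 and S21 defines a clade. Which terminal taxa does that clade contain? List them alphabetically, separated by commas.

Tracing S59: it sits inside (S59,S21).
Tracing S80: it sits inside ((S54,S19),S80).
Tracing S21: it sits inside (S59,S21).
The smallest clade enclosing all 3 is (((S7,(((S40,(((S68,S64),S87),S37)),((((S35,(S36,S75)),S84),S49),S15)),(S39,S57))),(S59,S21)),(S77,((S54,S19),S80))); the answer is its 20 terminal taxa in alphabetical order.

S15, S19, S21, S35, S36, S37, S39, S40, S49, S54, S57, S59, S64, S68, S7, S75, S77, S80, S84, S87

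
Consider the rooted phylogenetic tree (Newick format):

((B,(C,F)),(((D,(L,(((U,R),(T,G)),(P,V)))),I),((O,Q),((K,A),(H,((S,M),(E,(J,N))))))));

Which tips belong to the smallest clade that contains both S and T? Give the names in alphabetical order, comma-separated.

A, D, E, G, H, I, J, K, L, M, N, O, P, Q, R, S, T, U, V

Tracing S: it sits inside (S,M).
Tracing T: it sits inside (T,G).
The smallest clade enclosing both is (((D,(L,(((U,R),(T,G)),(P,V)))),I),((O,Q),((K,A),(H,((S,M),(E,(J,N))))))); the answer is its 19 terminal taxa in alphabetical order.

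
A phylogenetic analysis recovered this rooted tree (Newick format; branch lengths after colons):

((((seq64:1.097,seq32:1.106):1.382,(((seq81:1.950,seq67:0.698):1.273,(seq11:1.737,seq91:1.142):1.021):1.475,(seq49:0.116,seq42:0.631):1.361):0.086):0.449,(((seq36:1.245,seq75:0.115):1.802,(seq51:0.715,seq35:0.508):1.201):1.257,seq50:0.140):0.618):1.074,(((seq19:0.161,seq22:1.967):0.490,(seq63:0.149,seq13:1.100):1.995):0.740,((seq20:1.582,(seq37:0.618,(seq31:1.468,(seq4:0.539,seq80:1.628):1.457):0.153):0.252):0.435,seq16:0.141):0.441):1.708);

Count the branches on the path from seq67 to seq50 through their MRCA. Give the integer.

The MRCA of seq67 and seq50 is the node subtending (((seq64,seq32),(((seq81,seq67),(seq11,seq91)),(seq49,seq42))),(((seq36,seq75),(seq51,seq35)),seq50)).
From seq67 up to that node: 5 branches. From seq50 up to the same node: 2 branches. Total: 5 + 2 = 7.

7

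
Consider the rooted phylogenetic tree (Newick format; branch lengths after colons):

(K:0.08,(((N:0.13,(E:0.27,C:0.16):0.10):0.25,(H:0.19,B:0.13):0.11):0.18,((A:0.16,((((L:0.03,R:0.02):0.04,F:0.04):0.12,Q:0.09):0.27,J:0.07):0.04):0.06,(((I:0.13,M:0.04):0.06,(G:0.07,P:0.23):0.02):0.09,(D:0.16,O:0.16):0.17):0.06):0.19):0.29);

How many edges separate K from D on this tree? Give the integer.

6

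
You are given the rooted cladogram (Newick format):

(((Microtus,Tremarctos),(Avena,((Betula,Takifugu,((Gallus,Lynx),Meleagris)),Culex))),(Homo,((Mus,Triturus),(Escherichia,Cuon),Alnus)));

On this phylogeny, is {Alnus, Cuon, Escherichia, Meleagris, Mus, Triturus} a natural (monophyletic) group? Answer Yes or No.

The MRCA of the listed taxa is the root, so the smallest clade containing them is the whole tree.
That clade also contains Avena, Betula, Culex, Gallus, Homo, Lynx, Microtus, Takifugu, Tremarctos, which are not in the proposed group, so the group is not monophyletic.

No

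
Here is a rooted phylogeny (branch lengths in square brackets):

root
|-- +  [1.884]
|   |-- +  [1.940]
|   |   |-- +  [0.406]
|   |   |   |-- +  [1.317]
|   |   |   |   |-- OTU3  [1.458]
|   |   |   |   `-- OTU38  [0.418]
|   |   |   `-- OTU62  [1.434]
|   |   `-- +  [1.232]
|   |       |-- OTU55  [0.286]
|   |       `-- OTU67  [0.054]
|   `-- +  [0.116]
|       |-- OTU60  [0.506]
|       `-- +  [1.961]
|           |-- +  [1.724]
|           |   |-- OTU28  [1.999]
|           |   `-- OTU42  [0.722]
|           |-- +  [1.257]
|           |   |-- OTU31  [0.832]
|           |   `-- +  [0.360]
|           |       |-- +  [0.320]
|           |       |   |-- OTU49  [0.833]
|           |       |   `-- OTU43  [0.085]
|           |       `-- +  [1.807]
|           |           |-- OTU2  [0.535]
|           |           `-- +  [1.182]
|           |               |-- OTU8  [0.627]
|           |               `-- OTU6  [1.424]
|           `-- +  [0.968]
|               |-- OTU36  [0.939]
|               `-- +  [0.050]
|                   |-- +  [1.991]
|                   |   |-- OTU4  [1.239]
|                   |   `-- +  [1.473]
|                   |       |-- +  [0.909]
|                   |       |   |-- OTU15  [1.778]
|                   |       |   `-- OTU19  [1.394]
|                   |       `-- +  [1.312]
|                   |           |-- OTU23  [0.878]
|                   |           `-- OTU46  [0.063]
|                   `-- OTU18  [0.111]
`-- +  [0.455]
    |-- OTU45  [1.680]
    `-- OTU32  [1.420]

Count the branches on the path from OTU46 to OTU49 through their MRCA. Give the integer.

The MRCA of OTU46 and OTU49 is the node subtending ((OTU28,OTU42),(OTU31,((OTU49,OTU43),(OTU2,(OTU8,OTU6)))),(OTU36,((OTU4,((OTU15,OTU19),(OTU23,OTU46))),OTU18))).
From OTU46 up to that node: 6 branches. From OTU49 up to the same node: 4 branches. Total: 6 + 4 = 10.

10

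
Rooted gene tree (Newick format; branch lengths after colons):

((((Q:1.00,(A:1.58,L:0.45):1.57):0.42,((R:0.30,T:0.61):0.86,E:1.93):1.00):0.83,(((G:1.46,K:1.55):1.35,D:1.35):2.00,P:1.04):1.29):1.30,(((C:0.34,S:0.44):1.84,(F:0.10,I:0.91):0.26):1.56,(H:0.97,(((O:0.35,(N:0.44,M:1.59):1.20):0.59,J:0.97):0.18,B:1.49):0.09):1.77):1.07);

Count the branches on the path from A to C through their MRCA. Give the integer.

The MRCA of A and C is the root of the tree.
From A up to that node: 5 branches. From C up to the same node: 4 branches. Total: 5 + 4 = 9.

9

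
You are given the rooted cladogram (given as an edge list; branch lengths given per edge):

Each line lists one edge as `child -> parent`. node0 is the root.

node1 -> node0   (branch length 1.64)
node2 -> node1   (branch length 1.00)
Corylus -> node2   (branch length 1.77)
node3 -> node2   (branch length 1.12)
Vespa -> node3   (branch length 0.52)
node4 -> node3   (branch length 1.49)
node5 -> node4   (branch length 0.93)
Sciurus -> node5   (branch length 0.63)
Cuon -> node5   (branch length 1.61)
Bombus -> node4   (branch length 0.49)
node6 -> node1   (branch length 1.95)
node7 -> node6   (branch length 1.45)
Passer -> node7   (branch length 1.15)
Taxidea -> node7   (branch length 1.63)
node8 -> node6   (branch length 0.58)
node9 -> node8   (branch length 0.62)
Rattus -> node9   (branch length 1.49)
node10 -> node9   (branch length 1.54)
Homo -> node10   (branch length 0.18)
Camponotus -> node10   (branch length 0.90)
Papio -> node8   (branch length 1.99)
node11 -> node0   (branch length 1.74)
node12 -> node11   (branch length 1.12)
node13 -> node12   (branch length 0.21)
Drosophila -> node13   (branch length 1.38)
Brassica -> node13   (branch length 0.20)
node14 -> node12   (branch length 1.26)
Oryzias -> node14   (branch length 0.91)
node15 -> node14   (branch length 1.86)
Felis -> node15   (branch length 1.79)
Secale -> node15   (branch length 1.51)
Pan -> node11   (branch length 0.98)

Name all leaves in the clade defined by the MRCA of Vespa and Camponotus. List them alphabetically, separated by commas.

Bombus, Camponotus, Corylus, Cuon, Homo, Papio, Passer, Rattus, Sciurus, Taxidea, Vespa

Tracing Vespa: it sits inside (Vespa,((Sciurus,Cuon),Bombus)).
Tracing Camponotus: it sits inside (Homo,Camponotus).
The smallest clade enclosing both is ((Corylus,(Vespa,((Sciurus,Cuon),Bombus))),((Passer,Taxidea),((Rattus,(Homo,Camponotus)),Papio))); the answer is its 11 terminal taxa in alphabetical order.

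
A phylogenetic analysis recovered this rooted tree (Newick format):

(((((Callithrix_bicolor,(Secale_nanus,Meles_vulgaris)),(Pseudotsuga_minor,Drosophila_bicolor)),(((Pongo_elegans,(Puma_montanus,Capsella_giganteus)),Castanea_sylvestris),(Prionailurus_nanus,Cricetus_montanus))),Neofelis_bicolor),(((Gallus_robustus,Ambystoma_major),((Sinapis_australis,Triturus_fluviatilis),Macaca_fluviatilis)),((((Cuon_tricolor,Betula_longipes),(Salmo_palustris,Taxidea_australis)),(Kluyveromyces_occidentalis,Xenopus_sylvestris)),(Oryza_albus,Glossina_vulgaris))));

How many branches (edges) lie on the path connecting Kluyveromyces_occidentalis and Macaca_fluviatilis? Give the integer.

The MRCA of Kluyveromyces_occidentalis and Macaca_fluviatilis is the node subtending (((Gallus_robustus,Ambystoma_major),((Sinapis_australis,Triturus_fluviatilis),Macaca_fluviatilis)),((((Cuon_tricolor,Betula_longipes),(Salmo_palustris,Taxidea_australis)),(Kluyveromyces_occidentalis,Xenopus_sylvestris)),(Oryza_albus,Glossina_vulgaris))).
From Kluyveromyces_occidentalis up to that node: 4 branches. From Macaca_fluviatilis up to the same node: 3 branches. Total: 4 + 3 = 7.

7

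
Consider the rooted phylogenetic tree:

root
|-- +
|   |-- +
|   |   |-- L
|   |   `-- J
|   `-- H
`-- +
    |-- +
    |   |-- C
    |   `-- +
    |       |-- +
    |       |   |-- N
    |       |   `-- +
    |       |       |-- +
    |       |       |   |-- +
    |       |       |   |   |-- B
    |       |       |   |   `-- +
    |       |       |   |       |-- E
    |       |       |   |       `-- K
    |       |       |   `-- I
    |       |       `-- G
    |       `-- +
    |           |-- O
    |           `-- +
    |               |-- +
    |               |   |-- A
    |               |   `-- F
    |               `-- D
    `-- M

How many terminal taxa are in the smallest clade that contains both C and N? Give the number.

11

The MRCA of C and N is the node subtending (C,((N,(((B,(E,K)),I),G)),(O,((A,F),D)))).
That clade contains 11 terminal taxa: A, B, C, D, E, F, G, I, K, N, O.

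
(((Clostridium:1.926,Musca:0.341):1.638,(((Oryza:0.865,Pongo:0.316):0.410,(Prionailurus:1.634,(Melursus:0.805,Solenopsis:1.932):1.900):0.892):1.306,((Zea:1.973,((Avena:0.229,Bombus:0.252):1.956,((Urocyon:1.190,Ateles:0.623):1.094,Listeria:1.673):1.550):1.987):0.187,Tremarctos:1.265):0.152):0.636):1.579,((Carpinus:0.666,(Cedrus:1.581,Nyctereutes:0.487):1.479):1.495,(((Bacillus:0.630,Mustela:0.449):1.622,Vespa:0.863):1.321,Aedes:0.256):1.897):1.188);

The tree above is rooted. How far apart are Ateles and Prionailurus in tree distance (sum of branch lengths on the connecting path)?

9.425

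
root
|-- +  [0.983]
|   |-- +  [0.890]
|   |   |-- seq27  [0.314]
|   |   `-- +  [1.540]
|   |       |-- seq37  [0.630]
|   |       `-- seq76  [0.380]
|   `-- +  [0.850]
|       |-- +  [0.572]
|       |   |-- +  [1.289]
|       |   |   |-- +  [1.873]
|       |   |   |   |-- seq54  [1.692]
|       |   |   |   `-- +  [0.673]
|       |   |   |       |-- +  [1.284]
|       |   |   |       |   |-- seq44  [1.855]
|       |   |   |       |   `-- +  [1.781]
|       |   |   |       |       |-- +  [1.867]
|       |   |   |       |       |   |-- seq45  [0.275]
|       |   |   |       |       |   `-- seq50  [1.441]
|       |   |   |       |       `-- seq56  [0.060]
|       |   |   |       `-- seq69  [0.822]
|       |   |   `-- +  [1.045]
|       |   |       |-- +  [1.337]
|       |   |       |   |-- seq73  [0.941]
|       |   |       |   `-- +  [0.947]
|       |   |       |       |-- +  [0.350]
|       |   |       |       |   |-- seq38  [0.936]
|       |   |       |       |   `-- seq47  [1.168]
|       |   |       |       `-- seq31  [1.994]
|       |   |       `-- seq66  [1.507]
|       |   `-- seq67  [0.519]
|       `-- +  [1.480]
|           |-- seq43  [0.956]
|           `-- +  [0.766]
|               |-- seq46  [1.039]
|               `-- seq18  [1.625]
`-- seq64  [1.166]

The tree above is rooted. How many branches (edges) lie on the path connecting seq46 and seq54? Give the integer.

7

The MRCA of seq46 and seq54 is the node subtending ((((seq54,((seq44,((seq45,seq50),seq56)),seq69)),((seq73,((seq38,seq47),seq31)),seq66)),seq67),(seq43,(seq46,seq18))).
From seq46 up to that node: 3 branches. From seq54 up to the same node: 4 branches. Total: 3 + 4 = 7.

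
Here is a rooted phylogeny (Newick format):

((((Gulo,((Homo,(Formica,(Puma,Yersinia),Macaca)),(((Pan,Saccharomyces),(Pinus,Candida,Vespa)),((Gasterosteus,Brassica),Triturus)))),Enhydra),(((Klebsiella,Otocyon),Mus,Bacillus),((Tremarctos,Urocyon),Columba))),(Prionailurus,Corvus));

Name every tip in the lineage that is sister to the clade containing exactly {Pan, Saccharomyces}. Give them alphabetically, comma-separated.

The clade containing exactly {Pan, Saccharomyces} attaches to the tree at the node subtending ((Pan,Saccharomyces),(Pinus,Candida,Vespa)).
The other lineage descending from that same node — the sister group — is (Pinus,Candida,Vespa); its 3 tips in alphabetical order are the answer.

Candida, Pinus, Vespa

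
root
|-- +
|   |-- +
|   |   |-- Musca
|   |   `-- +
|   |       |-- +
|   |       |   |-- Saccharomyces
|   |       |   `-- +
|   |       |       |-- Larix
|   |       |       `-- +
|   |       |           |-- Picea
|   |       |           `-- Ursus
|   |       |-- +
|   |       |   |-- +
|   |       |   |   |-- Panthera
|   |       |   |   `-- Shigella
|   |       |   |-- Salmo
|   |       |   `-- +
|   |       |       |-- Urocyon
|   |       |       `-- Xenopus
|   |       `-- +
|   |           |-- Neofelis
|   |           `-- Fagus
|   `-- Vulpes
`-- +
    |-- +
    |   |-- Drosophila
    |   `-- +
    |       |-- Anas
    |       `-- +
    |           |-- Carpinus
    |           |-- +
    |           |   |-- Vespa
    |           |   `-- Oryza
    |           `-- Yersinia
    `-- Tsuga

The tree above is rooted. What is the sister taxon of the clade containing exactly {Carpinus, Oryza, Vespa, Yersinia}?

Anas

The clade containing exactly {Carpinus, Oryza, Vespa, Yersinia} attaches to the tree at the node subtending (Anas,(Carpinus,(Vespa,Oryza),Yersinia)).
The other lineage descending from that same node — the sister group — is the single tip Anas.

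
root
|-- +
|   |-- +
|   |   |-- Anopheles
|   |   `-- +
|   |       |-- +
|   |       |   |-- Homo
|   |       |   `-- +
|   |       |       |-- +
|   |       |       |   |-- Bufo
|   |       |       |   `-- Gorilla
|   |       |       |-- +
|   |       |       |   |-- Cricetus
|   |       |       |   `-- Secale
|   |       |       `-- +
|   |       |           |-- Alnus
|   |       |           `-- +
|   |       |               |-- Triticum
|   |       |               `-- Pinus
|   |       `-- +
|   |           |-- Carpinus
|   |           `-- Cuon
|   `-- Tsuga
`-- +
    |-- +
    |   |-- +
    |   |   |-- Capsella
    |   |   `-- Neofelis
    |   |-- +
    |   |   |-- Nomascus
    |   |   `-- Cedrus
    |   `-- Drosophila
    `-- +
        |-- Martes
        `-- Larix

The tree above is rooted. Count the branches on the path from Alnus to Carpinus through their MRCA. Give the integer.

6

The MRCA of Alnus and Carpinus is the node subtending ((Homo,((Bufo,Gorilla),(Cricetus,Secale),(Alnus,(Triticum,Pinus)))),(Carpinus,Cuon)).
From Alnus up to that node: 4 branches. From Carpinus up to the same node: 2 branches. Total: 4 + 2 = 6.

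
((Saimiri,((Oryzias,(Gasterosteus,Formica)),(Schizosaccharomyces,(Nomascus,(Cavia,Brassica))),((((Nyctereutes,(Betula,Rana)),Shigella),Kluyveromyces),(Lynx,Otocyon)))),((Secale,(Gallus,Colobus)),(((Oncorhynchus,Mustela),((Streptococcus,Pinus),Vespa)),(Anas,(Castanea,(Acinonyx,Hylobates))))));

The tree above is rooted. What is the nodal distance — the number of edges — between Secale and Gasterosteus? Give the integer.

The MRCA of Secale and Gasterosteus is the root of the tree.
From Secale up to that node: 3 branches. From Gasterosteus up to the same node: 5 branches. Total: 3 + 5 = 8.

8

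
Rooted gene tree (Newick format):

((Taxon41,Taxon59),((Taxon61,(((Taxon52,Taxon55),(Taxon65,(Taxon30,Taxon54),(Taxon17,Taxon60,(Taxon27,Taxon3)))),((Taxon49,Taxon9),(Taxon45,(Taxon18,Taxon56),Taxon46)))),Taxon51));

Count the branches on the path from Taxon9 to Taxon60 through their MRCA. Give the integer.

7

The MRCA of Taxon9 and Taxon60 is the node subtending (((Taxon52,Taxon55),(Taxon65,(Taxon30,Taxon54),(Taxon17,Taxon60,(Taxon27,Taxon3)))),((Taxon49,Taxon9),(Taxon45,(Taxon18,Taxon56),Taxon46))).
From Taxon9 up to that node: 3 branches. From Taxon60 up to the same node: 4 branches. Total: 3 + 4 = 7.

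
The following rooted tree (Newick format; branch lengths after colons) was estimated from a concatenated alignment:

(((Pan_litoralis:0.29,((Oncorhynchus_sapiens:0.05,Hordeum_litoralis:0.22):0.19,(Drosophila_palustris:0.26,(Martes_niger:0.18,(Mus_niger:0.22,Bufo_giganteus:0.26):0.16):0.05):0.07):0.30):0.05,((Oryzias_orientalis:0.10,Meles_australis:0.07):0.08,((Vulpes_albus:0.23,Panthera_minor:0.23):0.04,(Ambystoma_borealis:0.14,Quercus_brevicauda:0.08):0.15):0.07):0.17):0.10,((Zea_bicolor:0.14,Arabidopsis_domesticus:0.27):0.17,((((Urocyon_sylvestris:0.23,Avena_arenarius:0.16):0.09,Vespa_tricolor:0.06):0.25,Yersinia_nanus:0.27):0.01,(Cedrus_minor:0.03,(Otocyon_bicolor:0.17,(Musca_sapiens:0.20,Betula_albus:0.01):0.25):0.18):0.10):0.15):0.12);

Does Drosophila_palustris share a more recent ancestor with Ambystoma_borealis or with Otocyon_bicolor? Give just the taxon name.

Ambystoma_borealis

The MRCA of Drosophila_palustris and Ambystoma_borealis subtends ((Pan_litoralis,((Oncorhynchus_sapiens,Hordeum_litoralis),(Drosophila_palustris,(Martes_niger,(Mus_niger,Bufo_giganteus))))),((Oryzias_orientalis,Meles_australis),((Vulpes_albus,Panthera_minor),(Ambystoma_borealis,Quercus_brevicauda)))) (13 taxa).
The MRCA of Drosophila_palustris and Otocyon_bicolor is the root, subtending the entire tree (23 taxa).
The first is nested inside the second, so Drosophila_palustris shares a more recent common ancestor with Ambystoma_borealis.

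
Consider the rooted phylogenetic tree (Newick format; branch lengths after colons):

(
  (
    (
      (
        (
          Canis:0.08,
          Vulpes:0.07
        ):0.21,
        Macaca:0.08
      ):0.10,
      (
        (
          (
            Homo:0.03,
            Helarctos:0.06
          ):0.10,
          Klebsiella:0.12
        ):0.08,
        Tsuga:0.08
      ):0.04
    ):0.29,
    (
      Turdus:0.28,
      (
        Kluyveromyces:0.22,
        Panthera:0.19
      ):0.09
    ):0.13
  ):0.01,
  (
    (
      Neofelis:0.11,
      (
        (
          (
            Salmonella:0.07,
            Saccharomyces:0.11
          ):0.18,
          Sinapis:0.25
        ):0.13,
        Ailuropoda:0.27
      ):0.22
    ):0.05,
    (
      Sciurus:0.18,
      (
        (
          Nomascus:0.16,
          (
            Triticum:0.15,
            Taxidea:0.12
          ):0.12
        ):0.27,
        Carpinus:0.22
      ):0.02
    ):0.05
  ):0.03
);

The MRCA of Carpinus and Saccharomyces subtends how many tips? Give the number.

The MRCA of Carpinus and Saccharomyces is the node subtending ((Neofelis,(((Salmonella,Saccharomyces),Sinapis),Ailuropoda)),(Sciurus,((Nomascus,(Triticum,Taxidea)),Carpinus))).
That clade contains 10 terminal taxa: Ailuropoda, Carpinus, Neofelis, Nomascus, Saccharomyces, Salmonella, Sciurus, Sinapis, Taxidea, Triticum.

10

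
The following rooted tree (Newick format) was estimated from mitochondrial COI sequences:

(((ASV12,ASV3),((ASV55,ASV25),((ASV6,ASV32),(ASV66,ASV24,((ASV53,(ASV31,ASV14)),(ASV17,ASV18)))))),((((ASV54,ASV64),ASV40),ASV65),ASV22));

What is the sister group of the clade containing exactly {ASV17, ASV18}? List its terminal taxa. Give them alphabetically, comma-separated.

The clade containing exactly {ASV17, ASV18} attaches to the tree at the node subtending ((ASV53,(ASV31,ASV14)),(ASV17,ASV18)).
The other lineage descending from that same node — the sister group — is (ASV53,(ASV31,ASV14)); its 3 tips in alphabetical order are the answer.

ASV14, ASV31, ASV53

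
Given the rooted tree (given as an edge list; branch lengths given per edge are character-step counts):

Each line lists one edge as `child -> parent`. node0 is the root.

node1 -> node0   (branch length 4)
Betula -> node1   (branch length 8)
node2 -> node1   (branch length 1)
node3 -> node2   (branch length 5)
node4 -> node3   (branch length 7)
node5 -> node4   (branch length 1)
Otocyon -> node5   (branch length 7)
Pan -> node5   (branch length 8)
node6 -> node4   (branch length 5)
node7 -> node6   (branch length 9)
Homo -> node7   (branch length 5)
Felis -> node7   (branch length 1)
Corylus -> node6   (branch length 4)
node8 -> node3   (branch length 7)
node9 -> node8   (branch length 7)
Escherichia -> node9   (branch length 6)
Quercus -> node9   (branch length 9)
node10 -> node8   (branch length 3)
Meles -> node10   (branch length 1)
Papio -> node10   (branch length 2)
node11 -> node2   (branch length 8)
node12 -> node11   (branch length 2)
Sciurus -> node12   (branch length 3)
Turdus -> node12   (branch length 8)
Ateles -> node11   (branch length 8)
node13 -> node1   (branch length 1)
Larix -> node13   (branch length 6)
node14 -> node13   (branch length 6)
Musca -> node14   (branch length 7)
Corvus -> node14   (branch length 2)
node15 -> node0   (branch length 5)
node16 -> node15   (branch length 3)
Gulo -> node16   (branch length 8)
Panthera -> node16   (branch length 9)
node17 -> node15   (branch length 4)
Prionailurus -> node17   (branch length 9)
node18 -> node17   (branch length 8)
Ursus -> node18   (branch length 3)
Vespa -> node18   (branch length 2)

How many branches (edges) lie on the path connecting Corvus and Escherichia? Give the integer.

The MRCA of Corvus and Escherichia is the node subtending (Betula,((((Otocyon,Pan),((Homo,Felis),Corylus)),((Escherichia,Quercus),(Meles,Papio))),((Sciurus,Turdus),Ateles)),(Larix,(Musca,Corvus))).
From Corvus up to that node: 3 branches. From Escherichia up to the same node: 5 branches. Total: 3 + 5 = 8.

8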